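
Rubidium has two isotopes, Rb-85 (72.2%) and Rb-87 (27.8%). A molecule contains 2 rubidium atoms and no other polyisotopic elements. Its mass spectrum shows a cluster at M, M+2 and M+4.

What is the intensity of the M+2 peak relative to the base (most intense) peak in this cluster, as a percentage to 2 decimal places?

77.01%

Term probabilities: M 0.5213, M+2 0.4014, M+4 0.0773. Base peak = M.
P(M) = C(2,0) × 0.722^2 × 0.278^0 = 1 × 0.521284 × 1.0000 = 0.521284 (base)
P(M+2) = C(2,1) × 0.722^1 × 0.278^1 = 2 × 0.7220 × 0.2780 = 0.401432
Relative intensity = 0.401432 / 0.521284 × 100 = 77.01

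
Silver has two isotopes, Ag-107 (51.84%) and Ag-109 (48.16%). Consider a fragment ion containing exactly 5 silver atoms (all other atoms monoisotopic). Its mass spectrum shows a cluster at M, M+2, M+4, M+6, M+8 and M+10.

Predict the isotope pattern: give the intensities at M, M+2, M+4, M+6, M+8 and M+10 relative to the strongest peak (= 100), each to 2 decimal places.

11.59 : 53.82 : 100.00 : 92.90 : 43.15 : 8.02

Each Ag atom is independently Ag-107 (p = 0.5184) or Ag-109 (q = 0.4816); the cluster is the binomial expansion (p + q)^5.
P(M) = 0.5184^5 = 0.037439
P(M+2) = 5 × 0.5184^4 × 0.4816^1 = 0.173907
P(M+4) = 10 × 0.5184^3 × 0.4816^2 = 0.323123
P(M+6) = 10 × 0.5184^2 × 0.4816^3 = 0.300185
P(M+8) = 5 × 0.5184^1 × 0.4816^4 = 0.139438
P(M+10) = 0.4816^5 = 0.025908
The M+4 peak is largest (0.323123); scaling to 100 gives 11.59 : 53.82 : 100.00 : 92.90 : 43.15 : 8.02.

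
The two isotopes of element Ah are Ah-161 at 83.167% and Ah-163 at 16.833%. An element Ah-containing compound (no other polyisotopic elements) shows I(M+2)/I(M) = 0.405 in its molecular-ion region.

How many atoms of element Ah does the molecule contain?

With n Ah atoms, P(M+2)/P(M) = C(n,1)·p^(n−1)q / p^n = n·q/p = n · 0.16833/0.83167.
n = 0.405 × 0.83167/0.16833 = 2.00 ≈ 2

2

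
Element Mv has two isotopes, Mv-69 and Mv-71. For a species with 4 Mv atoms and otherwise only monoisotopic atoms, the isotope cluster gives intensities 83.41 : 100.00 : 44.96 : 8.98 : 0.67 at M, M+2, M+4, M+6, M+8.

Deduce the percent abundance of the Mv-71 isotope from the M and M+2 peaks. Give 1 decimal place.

If p is the fraction of Mv that is Mv-69, then I(M+2)/I(M) = [C(4,1)·p^3·(1−p)] / p^4 = 4·(1−p)/p = 100.00/83.41 = 1.1989
(1−p)/p = 1.1989/4 = 0.2997  ⇒  p = 1/(1 + 0.2997) = 0.7694
Mv-69: 76.9%, Mv-71: 23.1%.

23.1%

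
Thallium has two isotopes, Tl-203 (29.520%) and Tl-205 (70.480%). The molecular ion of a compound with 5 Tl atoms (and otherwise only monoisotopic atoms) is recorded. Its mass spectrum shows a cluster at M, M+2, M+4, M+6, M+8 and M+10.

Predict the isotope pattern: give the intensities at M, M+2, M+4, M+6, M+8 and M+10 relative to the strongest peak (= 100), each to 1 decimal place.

Expanding (0.29520 + 0.70480)^5:
P(M) = 0.29520^5 = 0.002242
P(M+2) = 5 × 0.29520^4 × 0.70480^1 = 0.026761
P(M+4) = 10 × 0.29520^3 × 0.70480^2 = 0.127785
P(M+6) = 10 × 0.29520^2 × 0.70480^3 = 0.305092
P(M+8) = 5 × 0.29520^1 × 0.70480^4 = 0.364208
P(M+10) = 0.70480^5 = 0.173912
The M+8 peak is largest (0.364208); scaling to 100 gives 0.6 : 7.3 : 35.1 : 83.8 : 100.0 : 47.8.

0.6 : 7.3 : 35.1 : 83.8 : 100.0 : 47.8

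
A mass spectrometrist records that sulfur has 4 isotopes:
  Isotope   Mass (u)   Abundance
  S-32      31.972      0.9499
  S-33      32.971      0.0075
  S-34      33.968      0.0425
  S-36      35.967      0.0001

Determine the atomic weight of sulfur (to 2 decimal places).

32.06 u

The abundance-weighted mean is 0.9499 × 31.972 + 0.0075 × 32.971 + 0.0425 × 33.968 + 0.0001 × 35.967
= 30.3702 + 0.2473 + 1.4436 + 0.0036 = 32.0647 u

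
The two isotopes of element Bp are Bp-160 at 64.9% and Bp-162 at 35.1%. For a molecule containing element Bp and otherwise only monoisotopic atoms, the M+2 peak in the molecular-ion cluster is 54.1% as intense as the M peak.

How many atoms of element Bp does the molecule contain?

1

For n independent Bp atoms, I(M+2)/I(M) = n · (abundance Bp-162) / (abundance Bp-160) = n · 0.351/0.649.
n = 0.541 × 0.649/0.351 = 1.00 ≈ 1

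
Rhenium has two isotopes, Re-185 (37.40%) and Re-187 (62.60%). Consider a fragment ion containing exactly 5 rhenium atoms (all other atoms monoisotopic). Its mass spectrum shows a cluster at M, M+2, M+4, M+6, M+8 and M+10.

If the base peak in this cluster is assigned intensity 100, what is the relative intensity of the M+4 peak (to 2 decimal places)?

Term probabilities: M 0.0073, M+2 0.0612, M+4 0.2050, M+6 0.3431, M+8 0.2872, M+10 0.0961. Base peak = M+6.
P(M+6) = C(5,3) × 0.3740^2 × 0.6260^3 = 10 × 0.139876 × 0.24531438 = 0.343136 (base)
P(M+4) = C(5,2) × 0.3740^3 × 0.6260^2 = 10 × 0.05231362 × 0.391876 = 0.205005
Relative intensity = 0.205005 / 0.343136 × 100 = 59.74

59.74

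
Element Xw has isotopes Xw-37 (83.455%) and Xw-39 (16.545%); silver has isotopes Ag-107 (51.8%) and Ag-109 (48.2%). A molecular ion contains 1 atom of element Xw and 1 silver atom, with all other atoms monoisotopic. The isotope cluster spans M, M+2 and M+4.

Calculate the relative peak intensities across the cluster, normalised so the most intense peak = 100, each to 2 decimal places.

88.59 : 100.00 : 16.34

Element Xw pattern (n=1): 0.83455 : 0.16545
Silver pattern (n=1): 0.5180 : 0.4820
Convolve the two distributions (both contribute in 2-u steps):
  M: 0.83455×0.5180 = 0.432297
  M+2: 0.83455×0.4820 + 0.16545×0.5180 = 0.487956
  M+4: 0.16545×0.4820 = 0.079747
Scale to base peak (0.487956) = 100: 88.59 : 100.00 : 16.34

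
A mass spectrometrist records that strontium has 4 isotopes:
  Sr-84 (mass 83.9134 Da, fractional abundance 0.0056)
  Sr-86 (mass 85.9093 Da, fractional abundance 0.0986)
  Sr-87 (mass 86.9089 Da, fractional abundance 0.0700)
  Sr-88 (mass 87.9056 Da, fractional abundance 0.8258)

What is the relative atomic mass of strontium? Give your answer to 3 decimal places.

Ar = Σ fᵢ·mᵢ = 0.0056 × 83.9134 + 0.0986 × 85.9093 + 0.0700 × 86.9089 + 0.8258 × 87.9056
= 0.46992 + 8.47066 + 6.08362 + 72.59244 = 87.61664 Da

87.617 Da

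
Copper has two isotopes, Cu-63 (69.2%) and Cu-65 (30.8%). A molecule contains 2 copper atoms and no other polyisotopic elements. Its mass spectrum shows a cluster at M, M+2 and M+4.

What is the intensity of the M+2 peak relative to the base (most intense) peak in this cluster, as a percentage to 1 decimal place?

Binomial terms of (0.692 + 0.308)^2: M 0.4789, M+2 0.4263, M+4 0.0949 → M is the base peak.
P(M) = C(2,0) × 0.692^2 × 0.308^0 = 1 × 0.478864 × 1.0000 = 0.478864 (base)
P(M+2) = C(2,1) × 0.692^1 × 0.308^1 = 2 × 0.6920 × 0.3080 = 0.426272
Relative intensity = 0.426272 / 0.478864 × 100 = 89.0

89.0%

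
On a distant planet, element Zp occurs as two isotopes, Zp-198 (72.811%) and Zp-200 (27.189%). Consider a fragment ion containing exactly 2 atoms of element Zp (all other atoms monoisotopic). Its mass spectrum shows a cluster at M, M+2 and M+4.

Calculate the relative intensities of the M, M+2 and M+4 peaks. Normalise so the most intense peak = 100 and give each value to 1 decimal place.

100.0 : 74.7 : 13.9

The 2 Zp atoms are independent, so intensities follow the terms of (0.72811 + 0.27189)^2.
P(M) = 0.72811^2 = 0.530144
P(M+2) = 2 × 0.72811^1 × 0.27189^1 = 0.395932
P(M+4) = 0.27189^2 = 0.073924
The M peak is largest (0.530144); scaling to 100 gives 100.0 : 74.7 : 13.9.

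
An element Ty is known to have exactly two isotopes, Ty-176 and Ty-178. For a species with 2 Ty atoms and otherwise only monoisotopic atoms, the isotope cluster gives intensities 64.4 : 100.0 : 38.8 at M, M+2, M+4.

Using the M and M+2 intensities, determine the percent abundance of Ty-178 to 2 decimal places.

Let p = fractional abundance of Ty-176. I(M+2)/I(M) = [C(2,1)·p^1·(1−p)] / p^2 = 2·(1−p)/p = 100.0/64.4 = 1.5528
(1−p)/p = 1.5528/2 = 0.7764  ⇒  p = 1/(1 + 0.7764) = 0.5629
Ty-176: 56.29%, Ty-178: 43.71%.

43.71%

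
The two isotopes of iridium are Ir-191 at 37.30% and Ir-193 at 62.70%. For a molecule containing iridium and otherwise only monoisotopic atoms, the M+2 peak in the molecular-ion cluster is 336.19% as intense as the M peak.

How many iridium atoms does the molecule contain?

2

The M+2/M ratio from n Ir atoms is n · q/p = n · 0.6270/0.3730.
n = 3.3619 × 0.3730/0.6270 = 2.00 ≈ 2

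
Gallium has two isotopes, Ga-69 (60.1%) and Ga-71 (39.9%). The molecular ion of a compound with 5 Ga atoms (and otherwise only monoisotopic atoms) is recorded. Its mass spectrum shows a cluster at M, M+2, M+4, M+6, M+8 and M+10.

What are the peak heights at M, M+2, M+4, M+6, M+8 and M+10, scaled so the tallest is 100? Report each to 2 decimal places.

22.69 : 75.31 : 100.00 : 66.39 : 22.04 : 2.93

Expanding (0.601 + 0.399)^5:
P(M) = 0.601^5 = 0.078410
P(M+2) = 5 × 0.601^4 × 0.399^1 = 0.260280
P(M+4) = 10 × 0.601^3 × 0.399^2 = 0.345596
P(M+6) = 10 × 0.601^2 × 0.399^3 = 0.229439
P(M+8) = 5 × 0.601^1 × 0.399^4 = 0.076162
P(M+10) = 0.399^5 = 0.010113
The M+4 peak is largest (0.345596); scaling to 100 gives 22.69 : 75.31 : 100.00 : 66.39 : 22.04 : 2.93.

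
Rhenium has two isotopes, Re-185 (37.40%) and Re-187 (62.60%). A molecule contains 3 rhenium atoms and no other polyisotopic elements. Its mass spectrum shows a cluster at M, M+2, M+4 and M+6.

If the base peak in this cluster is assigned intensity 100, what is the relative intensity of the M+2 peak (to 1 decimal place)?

59.7

Binomial terms of (0.3740 + 0.6260)^3: M 0.0523, M+2 0.2627, M+4 0.4397, M+6 0.2453 → M+4 is the base peak.
P(M+4) = C(3,2) × 0.3740^1 × 0.6260^2 = 3 × 0.3740 × 0.391876 = 0.439685 (base)
P(M+2) = C(3,1) × 0.3740^2 × 0.6260^1 = 3 × 0.139876 × 0.6260 = 0.262687
Relative intensity = 0.262687 / 0.439685 × 100 = 59.7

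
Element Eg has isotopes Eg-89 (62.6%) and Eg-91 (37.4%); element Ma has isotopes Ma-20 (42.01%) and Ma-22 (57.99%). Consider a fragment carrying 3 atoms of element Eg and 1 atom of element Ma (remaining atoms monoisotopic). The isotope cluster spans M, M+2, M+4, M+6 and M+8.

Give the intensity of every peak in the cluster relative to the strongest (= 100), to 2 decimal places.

Element Eg pattern (n=3): 0.24531438 : 0.43968487 : 0.26268713 : 0.05231362
Element Ma pattern (n=1): 0.4201 : 0.5799
Convolve the two distributions (both contribute in 2-u steps):
  M: 0.24531438×0.4201 = 0.103057
  M+2: 0.24531438×0.5799 + 0.43968487×0.4201 = 0.326969
  M+4: 0.43968487×0.5799 + 0.26268713×0.4201 = 0.365328
  M+6: 0.26268713×0.5799 + 0.05231362×0.4201 = 0.174309
  M+8: 0.05231362×0.5799 = 0.030337
Scale to base peak (0.365328) = 100: 28.21 : 89.50 : 100.00 : 47.71 : 8.30

28.21 : 89.50 : 100.00 : 47.71 : 8.30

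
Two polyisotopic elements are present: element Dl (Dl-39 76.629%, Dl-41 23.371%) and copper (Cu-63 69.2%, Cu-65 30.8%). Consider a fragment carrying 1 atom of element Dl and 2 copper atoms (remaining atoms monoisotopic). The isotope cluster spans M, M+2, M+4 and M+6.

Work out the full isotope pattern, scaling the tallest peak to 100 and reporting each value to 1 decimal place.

Element Dl pattern (n=1): 0.76629 : 0.23371
Copper pattern (n=2): 0.478864 : 0.426272 : 0.094864
Convolve the two distributions (both contribute in 2-u steps):
  M: 0.76629×0.478864 = 0.366949
  M+2: 0.76629×0.426272 + 0.23371×0.478864 = 0.438563
  M+4: 0.76629×0.094864 + 0.23371×0.426272 = 0.172317
  M+6: 0.23371×0.094864 = 0.022171
Scale to base peak (0.438563) = 100: 83.7 : 100.0 : 39.3 : 5.1

83.7 : 100.0 : 39.3 : 5.1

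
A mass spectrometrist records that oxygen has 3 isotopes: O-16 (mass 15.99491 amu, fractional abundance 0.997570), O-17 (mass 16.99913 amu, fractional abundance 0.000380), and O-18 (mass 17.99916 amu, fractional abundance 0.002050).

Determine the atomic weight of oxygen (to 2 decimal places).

Weight each isotope mass by its fractional abundance: 0.997570 × 15.99491 + 0.000380 × 16.99913 + 0.002050 × 17.99916
= 15.956042 + 0.006460 + 0.036898 = 15.999400 amu

16.00 amu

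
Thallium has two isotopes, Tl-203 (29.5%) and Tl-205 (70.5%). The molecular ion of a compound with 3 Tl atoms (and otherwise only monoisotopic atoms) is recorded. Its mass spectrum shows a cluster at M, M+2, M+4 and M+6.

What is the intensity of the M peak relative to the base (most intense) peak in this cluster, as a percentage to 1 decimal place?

5.8%

Binomial terms of (0.295 + 0.705)^3: M 0.0257, M+2 0.1841, M+4 0.4399, M+6 0.3504 → M+4 is the base peak.
P(M+4) = C(3,2) × 0.295^1 × 0.705^2 = 3 × 0.2950 × 0.497025 = 0.439867 (base)
P(M) = C(3,0) × 0.295^3 × 0.705^0 = 1 × 0.02567237 × 1.0000 = 0.025672
Relative intensity = 0.025672 / 0.439867 × 100 = 5.8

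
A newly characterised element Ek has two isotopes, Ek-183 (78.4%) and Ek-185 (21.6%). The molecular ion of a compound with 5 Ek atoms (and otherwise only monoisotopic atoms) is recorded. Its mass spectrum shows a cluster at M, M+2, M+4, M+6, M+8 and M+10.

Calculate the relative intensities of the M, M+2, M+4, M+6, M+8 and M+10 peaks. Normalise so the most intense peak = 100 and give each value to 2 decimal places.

The 5 Ek atoms are independent, so intensities follow the terms of (0.784 + 0.216)^5.
P(M) = 0.784^5 = 0.296197
P(M+2) = 5 × 0.784^4 × 0.216^1 = 0.408026
P(M+4) = 10 × 0.784^3 × 0.216^2 = 0.224831
P(M+6) = 10 × 0.784^2 × 0.216^3 = 0.061943
P(M+8) = 5 × 0.784^1 × 0.216^4 = 0.008533
P(M+10) = 0.216^5 = 0.000470
The M+2 peak is largest (0.408026); scaling to 100 gives 72.59 : 100.00 : 55.10 : 15.18 : 2.09 : 0.12.

72.59 : 100.00 : 55.10 : 15.18 : 2.09 : 0.12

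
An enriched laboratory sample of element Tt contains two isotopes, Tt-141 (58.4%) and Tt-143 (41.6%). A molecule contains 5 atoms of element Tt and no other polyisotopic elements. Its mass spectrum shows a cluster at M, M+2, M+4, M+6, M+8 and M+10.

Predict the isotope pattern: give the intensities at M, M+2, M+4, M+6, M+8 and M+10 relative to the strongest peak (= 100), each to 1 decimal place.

19.7 : 70.2 : 100.0 : 71.2 : 25.4 : 3.6

The 5 Tt atoms are independent, so intensities follow the terms of (0.584 + 0.416)^5.
P(M) = 0.584^5 = 0.067930
P(M+2) = 5 × 0.584^4 × 0.416^1 = 0.241944
P(M+4) = 10 × 0.584^3 × 0.416^2 = 0.344687
P(M+6) = 10 × 0.584^2 × 0.416^3 = 0.245531
P(M+8) = 5 × 0.584^1 × 0.416^4 = 0.087449
P(M+10) = 0.416^5 = 0.012459
The M+4 peak is largest (0.344687); scaling to 100 gives 19.7 : 70.2 : 100.0 : 71.2 : 25.4 : 3.6.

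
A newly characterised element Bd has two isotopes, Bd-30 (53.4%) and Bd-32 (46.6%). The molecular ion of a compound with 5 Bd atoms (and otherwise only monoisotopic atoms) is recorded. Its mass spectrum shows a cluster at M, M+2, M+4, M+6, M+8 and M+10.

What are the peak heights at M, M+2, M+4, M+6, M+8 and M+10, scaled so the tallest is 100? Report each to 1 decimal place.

Expanding (0.534 + 0.466)^5:
P(M) = 0.534^5 = 0.043422
P(M+2) = 5 × 0.534^4 × 0.466^1 = 0.189461
P(M+4) = 10 × 0.534^3 × 0.466^2 = 0.330671
P(M+6) = 10 × 0.534^2 × 0.466^3 = 0.288563
P(M+8) = 5 × 0.534^1 × 0.466^4 = 0.125908
P(M+10) = 0.466^5 = 0.021975
The M+4 peak is largest (0.330671); scaling to 100 gives 13.1 : 57.3 : 100.0 : 87.3 : 38.1 : 6.6.

13.1 : 57.3 : 100.0 : 87.3 : 38.1 : 6.6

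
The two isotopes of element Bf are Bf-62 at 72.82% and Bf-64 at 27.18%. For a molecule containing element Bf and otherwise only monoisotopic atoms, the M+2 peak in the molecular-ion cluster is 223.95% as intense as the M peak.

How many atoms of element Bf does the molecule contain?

6

For n independent Bf atoms, I(M+2)/I(M) = n · (abundance Bf-64) / (abundance Bf-62) = n · 0.2718/0.7282.
n = 2.2395 × 0.7282/0.2718 = 6.00 ≈ 6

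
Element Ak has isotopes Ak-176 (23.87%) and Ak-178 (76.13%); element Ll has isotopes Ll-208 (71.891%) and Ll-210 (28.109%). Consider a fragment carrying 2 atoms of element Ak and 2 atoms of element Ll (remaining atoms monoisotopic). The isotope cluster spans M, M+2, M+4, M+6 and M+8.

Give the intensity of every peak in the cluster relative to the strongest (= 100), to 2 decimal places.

Element Ak pattern (n=2): 0.05697769 : 0.36344462 : 0.57957769
Element Ll pattern (n=2): 0.51683159 : 0.40415682 : 0.07901159
Convolve the two distributions (both contribute in 2-u steps):
  M: 0.05697769×0.51683159 = 0.029448
  M+2: 0.05697769×0.40415682 + 0.36344462×0.51683159 = 0.210868
  M+4: 0.05697769×0.07901159 + 0.36344462×0.40415682 + 0.57957769×0.51683159 = 0.450935
  M+6: 0.36344462×0.07901159 + 0.57957769×0.40415682 = 0.262957
  M+8: 0.57957769×0.07901159 = 0.045793
Scale to base peak (0.450935) = 100: 6.53 : 46.76 : 100.00 : 58.31 : 10.16

6.53 : 46.76 : 100.00 : 58.31 : 10.16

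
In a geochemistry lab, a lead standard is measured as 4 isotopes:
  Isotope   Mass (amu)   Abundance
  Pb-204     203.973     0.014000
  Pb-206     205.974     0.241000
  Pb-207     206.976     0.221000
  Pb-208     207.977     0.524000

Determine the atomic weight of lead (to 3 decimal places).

207.217 amu

Weight each isotope mass by its fractional abundance: 0.014000 × 203.973 + 0.241000 × 205.974 + 0.221000 × 206.976 + 0.524000 × 207.977
= 2.8556 + 49.6397 + 45.7417 + 108.9799 = 207.2169 amu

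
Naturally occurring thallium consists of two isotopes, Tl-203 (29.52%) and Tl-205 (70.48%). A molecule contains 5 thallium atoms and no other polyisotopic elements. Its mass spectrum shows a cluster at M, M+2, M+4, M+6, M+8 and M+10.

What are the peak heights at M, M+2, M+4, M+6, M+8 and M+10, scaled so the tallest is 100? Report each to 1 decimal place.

The 5 Tl atoms are independent, so intensities follow the terms of (0.2952 + 0.7048)^5.
P(M) = 0.2952^5 = 0.002242
P(M+2) = 5 × 0.2952^4 × 0.7048^1 = 0.026761
P(M+4) = 10 × 0.2952^3 × 0.7048^2 = 0.127785
P(M+6) = 10 × 0.2952^2 × 0.7048^3 = 0.305092
P(M+8) = 5 × 0.2952^1 × 0.7048^4 = 0.364208
P(M+10) = 0.7048^5 = 0.173912
The M+8 peak is largest (0.364208); scaling to 100 gives 0.6 : 7.3 : 35.1 : 83.8 : 100.0 : 47.8.

0.6 : 7.3 : 35.1 : 83.8 : 100.0 : 47.8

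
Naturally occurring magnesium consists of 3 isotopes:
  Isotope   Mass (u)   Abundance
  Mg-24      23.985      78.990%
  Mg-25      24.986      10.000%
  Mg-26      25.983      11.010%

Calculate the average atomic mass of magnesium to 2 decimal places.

24.31 u

Average mass = Σ (abundance × isotope mass) = 0.78990 × 23.985 + 0.10000 × 24.986 + 0.11010 × 25.983
= 18.9458 + 2.4986 + 2.8607 = 24.3051 u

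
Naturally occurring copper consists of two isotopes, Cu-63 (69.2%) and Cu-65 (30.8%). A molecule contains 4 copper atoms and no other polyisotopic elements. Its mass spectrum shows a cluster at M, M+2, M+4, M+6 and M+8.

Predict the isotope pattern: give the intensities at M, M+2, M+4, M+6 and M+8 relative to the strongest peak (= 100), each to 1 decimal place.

56.2 : 100.0 : 66.8 : 19.8 : 2.2

Each Cu atom is independently Cu-63 (p = 0.692) or Cu-65 (q = 0.308); the cluster is the binomial expansion (p + q)^4.
P(M) = 0.692^4 = 0.229311
P(M+2) = 4 × 0.692^3 × 0.308^1 = 0.408253
P(M+4) = 6 × 0.692^2 × 0.308^2 = 0.272562
P(M+6) = 4 × 0.692^1 × 0.308^3 = 0.080876
P(M+8) = 0.308^4 = 0.008999
The M+2 peak is largest (0.408253); scaling to 100 gives 56.2 : 100.0 : 66.8 : 19.8 : 2.2.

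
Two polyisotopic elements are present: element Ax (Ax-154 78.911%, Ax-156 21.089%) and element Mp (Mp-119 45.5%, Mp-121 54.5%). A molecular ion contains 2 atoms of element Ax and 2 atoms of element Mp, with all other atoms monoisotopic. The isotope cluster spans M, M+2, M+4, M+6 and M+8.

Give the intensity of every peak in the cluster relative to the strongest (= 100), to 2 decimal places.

34.13 : 100.00 : 95.10 : 32.01 : 3.50

Element Ax pattern (n=2): 0.62269459 : 0.33283082 : 0.04447459
Element Mp pattern (n=2): 0.207025 : 0.49595 : 0.297025
Convolve the two distributions (both contribute in 2-u steps):
  M: 0.62269459×0.207025 = 0.128913
  M+2: 0.62269459×0.49595 + 0.33283082×0.207025 = 0.377730
  M+4: 0.62269459×0.297025 + 0.33283082×0.49595 + 0.04447459×0.207025 = 0.359231
  M+6: 0.33283082×0.297025 + 0.04447459×0.49595 = 0.120916
  M+8: 0.04447459×0.297025 = 0.013210
Scale to base peak (0.377730) = 100: 34.13 : 100.00 : 95.10 : 32.01 : 3.50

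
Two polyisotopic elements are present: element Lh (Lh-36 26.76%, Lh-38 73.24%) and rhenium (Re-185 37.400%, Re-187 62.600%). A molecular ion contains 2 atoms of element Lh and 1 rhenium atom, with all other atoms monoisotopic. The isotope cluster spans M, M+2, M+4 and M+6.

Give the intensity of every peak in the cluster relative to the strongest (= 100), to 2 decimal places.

Element Lh pattern (n=2): 0.07160976 : 0.39198048 : 0.53640976
Rhenium pattern (n=1): 0.3740 : 0.6260
Convolve the two distributions (both contribute in 2-u steps):
  M: 0.07160976×0.3740 = 0.026782
  M+2: 0.07160976×0.6260 + 0.39198048×0.3740 = 0.191428
  M+4: 0.39198048×0.6260 + 0.53640976×0.3740 = 0.445997
  M+6: 0.53640976×0.6260 = 0.335793
Scale to base peak (0.445997) = 100: 6.00 : 42.92 : 100.00 : 75.29

6.00 : 42.92 : 100.00 : 75.29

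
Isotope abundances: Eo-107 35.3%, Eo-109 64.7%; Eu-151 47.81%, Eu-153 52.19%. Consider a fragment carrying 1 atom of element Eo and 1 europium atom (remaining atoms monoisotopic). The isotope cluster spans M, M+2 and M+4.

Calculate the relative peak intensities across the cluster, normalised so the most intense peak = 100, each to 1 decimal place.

34.2 : 100.0 : 68.4

Element Eo pattern (n=1): 0.3530 : 0.6470
Europium pattern (n=1): 0.4781 : 0.5219
Convolve the two distributions (both contribute in 2-u steps):
  M: 0.3530×0.4781 = 0.168769
  M+2: 0.3530×0.5219 + 0.6470×0.4781 = 0.493561
  M+4: 0.6470×0.5219 = 0.337669
Scale to base peak (0.493561) = 100: 34.2 : 100.0 : 68.4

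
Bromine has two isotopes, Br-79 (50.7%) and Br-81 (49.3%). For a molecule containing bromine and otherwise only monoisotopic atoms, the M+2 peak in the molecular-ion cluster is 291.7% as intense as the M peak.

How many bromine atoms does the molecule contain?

For n independent Br atoms, I(M+2)/I(M) = n · (abundance Br-81) / (abundance Br-79) = n · 0.493/0.507.
n = 2.917 × 0.507/0.493 = 3.00 ≈ 3

3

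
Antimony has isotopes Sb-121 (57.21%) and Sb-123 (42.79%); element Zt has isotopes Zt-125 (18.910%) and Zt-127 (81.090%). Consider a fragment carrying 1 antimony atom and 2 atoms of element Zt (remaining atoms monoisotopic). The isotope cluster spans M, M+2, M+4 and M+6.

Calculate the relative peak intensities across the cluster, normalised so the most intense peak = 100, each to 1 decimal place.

Antimony pattern (n=1): 0.5721 : 0.4279
Element Zt pattern (n=2): 0.03575881 : 0.30668238 : 0.65755881
Convolve the two distributions (both contribute in 2-u steps):
  M: 0.5721×0.03575881 = 0.020458
  M+2: 0.5721×0.30668238 + 0.4279×0.03575881 = 0.190754
  M+4: 0.5721×0.65755881 + 0.4279×0.30668238 = 0.507419
  M+6: 0.4279×0.65755881 = 0.281369
Scale to base peak (0.507419) = 100: 4.0 : 37.6 : 100.0 : 55.5

4.0 : 37.6 : 100.0 : 55.5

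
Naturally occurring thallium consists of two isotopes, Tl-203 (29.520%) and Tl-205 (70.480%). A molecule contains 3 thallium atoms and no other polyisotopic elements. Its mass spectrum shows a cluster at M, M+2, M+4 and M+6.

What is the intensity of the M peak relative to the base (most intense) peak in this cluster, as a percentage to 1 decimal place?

(0.29520 + 0.70480)^3 gives M 0.0257, M+2 0.1843, M+4 0.4399, M+6 0.3501; the largest is M+4.
P(M+4) = C(3,2) × 0.29520^1 × 0.70480^2 = 3 × 0.2952 × 0.49674304 = 0.439916 (base)
P(M) = C(3,0) × 0.29520^3 × 0.70480^0 = 1 × 0.02572463 × 1.0000 = 0.025725
Relative intensity = 0.025725 / 0.439916 × 100 = 5.8

5.8%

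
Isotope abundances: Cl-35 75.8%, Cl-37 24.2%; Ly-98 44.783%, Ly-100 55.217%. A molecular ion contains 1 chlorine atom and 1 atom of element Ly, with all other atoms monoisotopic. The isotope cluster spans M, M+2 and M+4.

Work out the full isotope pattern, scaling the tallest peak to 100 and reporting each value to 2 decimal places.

64.42 : 100.00 : 25.36

Chlorine pattern (n=1): 0.7580 : 0.2420
Element Ly pattern (n=1): 0.44783 : 0.55217
Convolve the two distributions (both contribute in 2-u steps):
  M: 0.7580×0.44783 = 0.339455
  M+2: 0.7580×0.55217 + 0.2420×0.44783 = 0.526920
  M+4: 0.2420×0.55217 = 0.133625
Scale to base peak (0.526920) = 100: 64.42 : 100.00 : 25.36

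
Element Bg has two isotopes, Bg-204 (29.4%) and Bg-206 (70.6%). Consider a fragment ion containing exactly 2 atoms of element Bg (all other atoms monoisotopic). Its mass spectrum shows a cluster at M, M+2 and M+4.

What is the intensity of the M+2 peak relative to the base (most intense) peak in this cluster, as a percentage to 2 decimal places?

Term probabilities: M 0.0864, M+2 0.4151, M+4 0.4984. Base peak = M+4.
P(M+4) = C(2,2) × 0.294^0 × 0.706^2 = 1 × 1.0000 × 0.498436 = 0.498436 (base)
P(M+2) = C(2,1) × 0.294^1 × 0.706^1 = 2 × 0.2940 × 0.7060 = 0.415128
Relative intensity = 0.415128 / 0.498436 × 100 = 83.29

83.29%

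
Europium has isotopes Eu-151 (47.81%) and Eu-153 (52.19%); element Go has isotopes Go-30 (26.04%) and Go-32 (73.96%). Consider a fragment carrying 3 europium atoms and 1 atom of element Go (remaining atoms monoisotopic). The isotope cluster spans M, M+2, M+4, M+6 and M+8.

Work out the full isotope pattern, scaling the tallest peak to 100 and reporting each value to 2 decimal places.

Europium pattern (n=3): 0.10928391 : 0.3578871 : 0.39067407 : 0.14215492
Element Go pattern (n=1): 0.2604 : 0.7396
Convolve the two distributions (both contribute in 2-u steps):
  M: 0.10928391×0.2604 = 0.028458
  M+2: 0.10928391×0.7396 + 0.3578871×0.2604 = 0.174020
  M+4: 0.3578871×0.7396 + 0.39067407×0.2604 = 0.366425
  M+6: 0.39067407×0.7396 + 0.14215492×0.2604 = 0.325960
  M+8: 0.14215492×0.7396 = 0.105138
Scale to base peak (0.366425) = 100: 7.77 : 47.49 : 100.00 : 88.96 : 28.69

7.77 : 47.49 : 100.00 : 88.96 : 28.69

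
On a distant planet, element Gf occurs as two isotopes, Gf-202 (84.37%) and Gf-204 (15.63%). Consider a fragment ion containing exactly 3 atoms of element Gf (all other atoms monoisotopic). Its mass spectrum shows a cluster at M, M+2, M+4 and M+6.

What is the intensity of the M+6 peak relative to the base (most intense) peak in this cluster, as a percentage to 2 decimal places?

Term probabilities: M 0.6006, M+2 0.3338, M+4 0.0618, M+6 0.0038. Base peak = M.
P(M) = C(3,0) × 0.8437^3 × 0.1563^0 = 1 × 0.60057071 × 1.0000 = 0.600571 (base)
P(M+6) = C(3,3) × 0.8437^0 × 0.1563^3 = 1 × 1.0000 × 0.00381836 = 0.003818
Relative intensity = 0.003818 / 0.600571 × 100 = 0.64

0.64%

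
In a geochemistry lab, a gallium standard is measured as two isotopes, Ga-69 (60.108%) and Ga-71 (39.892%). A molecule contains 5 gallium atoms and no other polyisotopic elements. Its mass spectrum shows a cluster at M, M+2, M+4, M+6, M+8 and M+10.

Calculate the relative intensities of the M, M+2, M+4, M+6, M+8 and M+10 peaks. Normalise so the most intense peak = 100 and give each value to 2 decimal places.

22.70 : 75.34 : 100.00 : 66.37 : 22.02 : 2.92

Each Ga atom is independently Ga-69 (p = 0.60108) or Ga-71 (q = 0.39892); the cluster is the binomial expansion (p + q)^5.
P(M) = 0.60108^5 = 0.078462
P(M+2) = 5 × 0.60108^4 × 0.39892^1 = 0.260366
P(M+4) = 10 × 0.60108^3 × 0.39892^2 = 0.345596
P(M+6) = 10 × 0.60108^2 × 0.39892^3 = 0.229362
P(M+8) = 5 × 0.60108^1 × 0.39892^4 = 0.076111
P(M+10) = 0.39892^5 = 0.010103
The M+4 peak is largest (0.345596); scaling to 100 gives 22.70 : 75.34 : 100.00 : 66.37 : 22.02 : 2.92.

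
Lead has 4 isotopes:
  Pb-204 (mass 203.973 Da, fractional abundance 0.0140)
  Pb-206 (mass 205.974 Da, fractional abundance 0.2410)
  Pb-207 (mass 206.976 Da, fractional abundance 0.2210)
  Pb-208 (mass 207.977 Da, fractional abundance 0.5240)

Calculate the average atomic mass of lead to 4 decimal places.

Weight each isotope mass by its fractional abundance: 0.0140 × 203.973 + 0.2410 × 205.974 + 0.2210 × 206.976 + 0.5240 × 207.977
= 2.85562 + 49.63973 + 45.74170 + 108.97995 = 207.21700 Da

207.2170 Da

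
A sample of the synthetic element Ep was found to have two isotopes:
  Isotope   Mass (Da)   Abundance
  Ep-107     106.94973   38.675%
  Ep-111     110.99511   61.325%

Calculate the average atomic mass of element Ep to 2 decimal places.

Ar = Σ fᵢ·mᵢ = 0.38675 × 106.94973 + 0.61325 × 110.99511
= 41.362808 + 68.067751 = 109.430559 Da

109.43 Da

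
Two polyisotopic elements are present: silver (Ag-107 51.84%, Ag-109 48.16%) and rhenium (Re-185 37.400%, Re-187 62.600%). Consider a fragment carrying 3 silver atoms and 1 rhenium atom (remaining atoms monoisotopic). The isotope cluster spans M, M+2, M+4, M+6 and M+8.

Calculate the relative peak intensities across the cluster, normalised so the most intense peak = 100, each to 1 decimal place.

Silver pattern (n=3): 0.13931407 : 0.38827347 : 0.36071085 : 0.11170161
Rhenium pattern (n=1): 0.3740 : 0.6260
Convolve the two distributions (both contribute in 2-u steps):
  M: 0.13931407×0.3740 = 0.052103
  M+2: 0.13931407×0.6260 + 0.38827347×0.3740 = 0.232425
  M+4: 0.38827347×0.6260 + 0.36071085×0.3740 = 0.377965
  M+6: 0.36071085×0.6260 + 0.11170161×0.3740 = 0.267581
  M+8: 0.11170161×0.6260 = 0.069925
Scale to base peak (0.377965) = 100: 13.8 : 61.5 : 100.0 : 70.8 : 18.5

13.8 : 61.5 : 100.0 : 70.8 : 18.5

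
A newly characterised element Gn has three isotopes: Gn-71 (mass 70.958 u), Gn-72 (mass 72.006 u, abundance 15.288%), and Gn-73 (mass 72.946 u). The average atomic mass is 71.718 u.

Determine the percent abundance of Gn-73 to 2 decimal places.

30.17%

Let x and y be the fractions of Gn-71 and Gn-73. Then x + y = 1 − 0.15288 = 0.84712 and 70.958x + 72.946y = 71.718 − 0.15288×72.006 = 60.70972272.
Substituting: 70.958x + 72.946(0.84712 − x) = 60.70972272
(70.958 − 72.946)x = -1.0842928  ⇒  x = 0.54542, y = 0.30170
Gn-71: 54.54%, Gn-73: 30.17%.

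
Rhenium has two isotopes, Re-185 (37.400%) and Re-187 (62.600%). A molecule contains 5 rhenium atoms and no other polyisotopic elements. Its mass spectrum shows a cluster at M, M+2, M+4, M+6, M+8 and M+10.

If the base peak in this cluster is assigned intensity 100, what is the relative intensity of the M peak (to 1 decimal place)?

2.1

Term probabilities: M 0.0073, M+2 0.0612, M+4 0.2050, M+6 0.3431, M+8 0.2872, M+10 0.0961. Base peak = M+6.
P(M+6) = C(5,3) × 0.37400^2 × 0.62600^3 = 10 × 0.139876 × 0.24531438 = 0.343136 (base)
P(M) = C(5,0) × 0.37400^5 × 0.62600^0 = 1 × 0.00731742 × 1.0000 = 0.007317
Relative intensity = 0.007317 / 0.343136 × 100 = 2.1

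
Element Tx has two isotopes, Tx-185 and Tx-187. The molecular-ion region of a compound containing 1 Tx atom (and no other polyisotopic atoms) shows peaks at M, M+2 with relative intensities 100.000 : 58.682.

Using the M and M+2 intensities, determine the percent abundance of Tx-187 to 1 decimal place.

37.0%

If p is the fraction of Tx that is Tx-185, then I(M+2)/I(M) = [C(1,1)·p^0·(1−p)] / p^1 = 1·(1−p)/p = 58.682/100.000 = 0.5868
(1−p)/p = 0.5868/1 = 0.5868  ⇒  p = 1/(1 + 0.5868) = 0.6302
Tx-185: 63.0%, Tx-187: 37.0%.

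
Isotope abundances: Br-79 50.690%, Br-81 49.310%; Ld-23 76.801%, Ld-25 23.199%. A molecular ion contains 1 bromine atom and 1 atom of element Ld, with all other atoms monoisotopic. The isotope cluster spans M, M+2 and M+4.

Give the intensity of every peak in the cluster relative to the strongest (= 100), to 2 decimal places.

78.44 : 100.00 : 23.05

Bromine pattern (n=1): 0.5069 : 0.4931
Element Ld pattern (n=1): 0.76801 : 0.23199
Convolve the two distributions (both contribute in 2-u steps):
  M: 0.5069×0.76801 = 0.389304
  M+2: 0.5069×0.23199 + 0.4931×0.76801 = 0.496301
  M+4: 0.4931×0.23199 = 0.114394
Scale to base peak (0.496301) = 100: 78.44 : 100.00 : 23.05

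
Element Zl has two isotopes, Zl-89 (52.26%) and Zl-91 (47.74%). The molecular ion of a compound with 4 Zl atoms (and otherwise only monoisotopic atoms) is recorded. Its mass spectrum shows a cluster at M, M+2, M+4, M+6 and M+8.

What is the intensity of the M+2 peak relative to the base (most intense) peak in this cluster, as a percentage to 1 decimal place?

Term probabilities: M 0.0746, M+2 0.2726, M+4 0.3735, M+6 0.2274, M+8 0.0519. Base peak = M+4.
P(M+4) = C(4,2) × 0.5226^2 × 0.4774^2 = 6 × 0.27311076 × 0.22791076 = 0.373469 (base)
P(M+2) = C(4,1) × 0.5226^3 × 0.4774^1 = 4 × 0.14272768 × 0.4774 = 0.272553
Relative intensity = 0.272553 / 0.373469 × 100 = 73.0

73.0%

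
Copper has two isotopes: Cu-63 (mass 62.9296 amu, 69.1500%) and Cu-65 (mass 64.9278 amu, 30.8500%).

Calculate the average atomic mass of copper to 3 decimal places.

Average mass = Σ (abundance × isotope mass) = 0.691500 × 62.9296 + 0.308500 × 64.9278
= 43.51582 + 20.03023 = 63.54605 amu

63.546 amu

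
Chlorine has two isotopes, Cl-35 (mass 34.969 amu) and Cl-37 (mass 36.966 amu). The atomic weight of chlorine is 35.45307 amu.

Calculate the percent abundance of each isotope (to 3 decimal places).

Let x be the fractional abundance of Cl-35; then Cl-37 has abundance 1 − x.
34.969·x + 36.966·(1 − x) = 35.45307
(34.969 − 36.966)·x = 35.45307 − 36.966
x = -1.51293 / -1.997 = 0.75760 → 75.760% Cl-35, 24.240% Cl-37.

Cl-35: 75.760%, Cl-37: 24.240%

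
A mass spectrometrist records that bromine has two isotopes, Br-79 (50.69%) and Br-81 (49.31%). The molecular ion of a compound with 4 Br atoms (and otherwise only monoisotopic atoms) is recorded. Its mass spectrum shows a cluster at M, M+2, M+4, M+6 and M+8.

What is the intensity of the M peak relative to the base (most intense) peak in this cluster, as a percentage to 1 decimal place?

17.6%

Binomial terms of (0.5069 + 0.4931)^4: M 0.0660, M+2 0.2569, M+4 0.3749, M+6 0.2431, M+8 0.0591 → M+4 is the base peak.
P(M+4) = C(4,2) × 0.5069^2 × 0.4931^2 = 6 × 0.25694761 × 0.24314761 = 0.374857 (base)
P(M) = C(4,0) × 0.5069^4 × 0.4931^0 = 1 × 0.06602207 × 1.0000 = 0.066022
Relative intensity = 0.066022 / 0.374857 × 100 = 17.6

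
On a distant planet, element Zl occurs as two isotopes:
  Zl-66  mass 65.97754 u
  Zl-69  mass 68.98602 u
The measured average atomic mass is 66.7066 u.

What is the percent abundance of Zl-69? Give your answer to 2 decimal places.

24.23%

Writing the weighted mean with unknown fraction x of Zl-66:
65.97754·x + 68.98602·(1 − x) = 66.7066
(65.97754 − 68.98602)·x = 66.7066 − 68.98602
x = -2.27942 / -3.00848 = 0.75767 → 75.77% Zl-66, 24.23% Zl-69.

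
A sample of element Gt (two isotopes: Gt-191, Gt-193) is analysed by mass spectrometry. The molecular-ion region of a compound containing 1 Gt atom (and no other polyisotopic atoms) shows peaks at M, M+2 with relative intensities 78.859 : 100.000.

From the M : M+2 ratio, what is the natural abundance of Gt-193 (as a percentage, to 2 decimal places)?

Write p for the Gt-191 fraction. I(M+2)/I(M) = [C(1,1)·p^0·(1−p)] / p^1 = 1·(1−p)/p = 100.000/78.859 = 1.2681
(1−p)/p = 1.2681/1 = 1.2681  ⇒  p = 1/(1 + 1.2681) = 0.4409
Gt-191: 44.09%, Gt-193: 55.91%.

55.91%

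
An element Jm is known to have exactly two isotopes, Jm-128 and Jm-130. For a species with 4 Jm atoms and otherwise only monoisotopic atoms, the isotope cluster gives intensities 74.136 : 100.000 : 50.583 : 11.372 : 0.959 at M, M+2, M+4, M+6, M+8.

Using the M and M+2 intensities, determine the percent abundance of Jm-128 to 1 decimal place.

Write p for the Jm-128 fraction. I(M+2)/I(M) = [C(4,1)·p^3·(1−p)] / p^4 = 4·(1−p)/p = 100.000/74.136 = 1.3489
(1−p)/p = 1.3489/4 = 0.3372  ⇒  p = 1/(1 + 0.3372) = 0.7478
Jm-128: 74.8%, Jm-130: 25.2%.

74.8%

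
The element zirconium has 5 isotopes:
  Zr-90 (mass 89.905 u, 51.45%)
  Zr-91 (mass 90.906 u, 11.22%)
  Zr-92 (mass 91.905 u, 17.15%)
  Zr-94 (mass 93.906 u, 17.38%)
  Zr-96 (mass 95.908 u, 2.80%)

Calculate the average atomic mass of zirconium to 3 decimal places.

91.224 u

Ar = Σ fᵢ·mᵢ = 0.5145 × 89.905 + 0.1122 × 90.906 + 0.1715 × 91.905 + 0.1738 × 93.906 + 0.0280 × 95.908
= 46.2561 + 10.1997 + 15.7617 + 16.3209 + 2.6854 = 91.2238 u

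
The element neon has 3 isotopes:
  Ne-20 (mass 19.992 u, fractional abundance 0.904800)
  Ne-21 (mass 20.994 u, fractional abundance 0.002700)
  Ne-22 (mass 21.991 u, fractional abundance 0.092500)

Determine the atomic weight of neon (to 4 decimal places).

The abundance-weighted mean is 0.904800 × 19.992 + 0.002700 × 20.994 + 0.092500 × 21.991
= 18.08876 + 0.05668 + 2.03417 = 20.17961 u

20.1796 u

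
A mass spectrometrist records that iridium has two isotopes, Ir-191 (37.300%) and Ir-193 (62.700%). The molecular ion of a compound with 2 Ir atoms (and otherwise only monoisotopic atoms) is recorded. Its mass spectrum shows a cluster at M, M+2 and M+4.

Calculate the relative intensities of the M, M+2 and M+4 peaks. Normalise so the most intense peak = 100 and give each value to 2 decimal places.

29.74 : 100.00 : 84.05

Each Ir atom is independently Ir-191 (p = 0.37300) or Ir-193 (q = 0.62700); the cluster is the binomial expansion (p + q)^2.
P(M) = 0.37300^2 = 0.139129
P(M+2) = 2 × 0.37300^1 × 0.62700^1 = 0.467742
P(M+4) = 0.62700^2 = 0.393129
The M+2 peak is largest (0.467742); scaling to 100 gives 29.74 : 100.00 : 84.05.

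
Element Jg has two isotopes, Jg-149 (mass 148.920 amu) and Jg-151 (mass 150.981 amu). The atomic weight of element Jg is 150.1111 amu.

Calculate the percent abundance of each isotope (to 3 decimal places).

Let x be the fractional abundance of Jg-149; then Jg-151 has abundance 1 − x.
148.920·x + 150.981·(1 − x) = 150.1111
(148.920 − 150.981)·x = 150.1111 − 150.981
x = -0.8699 / -2.061 = 0.42208 → 42.208% Jg-149, 57.792% Jg-151.

Jg-149: 42.208%, Jg-151: 57.792%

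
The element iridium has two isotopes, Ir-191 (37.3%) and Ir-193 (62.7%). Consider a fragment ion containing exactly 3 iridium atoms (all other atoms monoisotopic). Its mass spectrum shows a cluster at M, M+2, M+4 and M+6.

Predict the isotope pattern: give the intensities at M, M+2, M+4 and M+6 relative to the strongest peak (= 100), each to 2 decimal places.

11.80 : 59.49 : 100.00 : 56.03

Expanding (0.373 + 0.627)^3:
P(M) = 0.373^3 = 0.051895
P(M+2) = 3 × 0.373^2 × 0.627^1 = 0.261702
P(M+4) = 3 × 0.373^1 × 0.627^2 = 0.439911
P(M+6) = 0.627^3 = 0.246492
The M+4 peak is largest (0.439911); scaling to 100 gives 11.80 : 59.49 : 100.00 : 56.03.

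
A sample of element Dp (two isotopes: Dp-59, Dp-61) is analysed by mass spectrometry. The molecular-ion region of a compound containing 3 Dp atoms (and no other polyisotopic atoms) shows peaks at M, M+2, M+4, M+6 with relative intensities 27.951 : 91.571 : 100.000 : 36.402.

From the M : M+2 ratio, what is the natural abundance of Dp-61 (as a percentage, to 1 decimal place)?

52.2%

If p is the fraction of Dp that is Dp-59, then I(M+2)/I(M) = [C(3,1)·p^2·(1−p)] / p^3 = 3·(1−p)/p = 91.571/27.951 = 3.2761
(1−p)/p = 3.2761/3 = 1.0920  ⇒  p = 1/(1 + 1.0920) = 0.4780
Dp-59: 47.8%, Dp-61: 52.2%.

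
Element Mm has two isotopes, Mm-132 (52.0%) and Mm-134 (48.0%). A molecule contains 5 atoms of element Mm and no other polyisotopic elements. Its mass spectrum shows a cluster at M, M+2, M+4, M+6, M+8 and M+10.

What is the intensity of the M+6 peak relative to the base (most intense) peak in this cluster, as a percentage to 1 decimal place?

92.3%

Binomial terms of (0.520 + 0.480)^5: M 0.0380, M+2 0.1755, M+4 0.3240, M+6 0.2990, M+8 0.1380, M+10 0.0255 → M+4 is the base peak.
P(M+4) = C(5,2) × 0.520^3 × 0.480^2 = 10 × 0.140608 × 0.2304 = 0.323961 (base)
P(M+6) = C(5,3) × 0.520^2 × 0.480^3 = 10 × 0.2704 × 0.110592 = 0.299041
Relative intensity = 0.299041 / 0.323961 × 100 = 92.3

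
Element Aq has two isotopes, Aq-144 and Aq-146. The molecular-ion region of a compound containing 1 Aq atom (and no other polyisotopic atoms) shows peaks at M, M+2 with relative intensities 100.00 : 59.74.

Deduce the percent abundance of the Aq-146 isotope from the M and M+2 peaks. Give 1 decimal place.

37.4%

Let p = fractional abundance of Aq-144. I(M+2)/I(M) = [C(1,1)·p^0·(1−p)] / p^1 = 1·(1−p)/p = 59.74/100.00 = 0.5974
(1−p)/p = 0.5974/1 = 0.5974  ⇒  p = 1/(1 + 0.5974) = 0.6260
Aq-144: 62.6%, Aq-146: 37.4%.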